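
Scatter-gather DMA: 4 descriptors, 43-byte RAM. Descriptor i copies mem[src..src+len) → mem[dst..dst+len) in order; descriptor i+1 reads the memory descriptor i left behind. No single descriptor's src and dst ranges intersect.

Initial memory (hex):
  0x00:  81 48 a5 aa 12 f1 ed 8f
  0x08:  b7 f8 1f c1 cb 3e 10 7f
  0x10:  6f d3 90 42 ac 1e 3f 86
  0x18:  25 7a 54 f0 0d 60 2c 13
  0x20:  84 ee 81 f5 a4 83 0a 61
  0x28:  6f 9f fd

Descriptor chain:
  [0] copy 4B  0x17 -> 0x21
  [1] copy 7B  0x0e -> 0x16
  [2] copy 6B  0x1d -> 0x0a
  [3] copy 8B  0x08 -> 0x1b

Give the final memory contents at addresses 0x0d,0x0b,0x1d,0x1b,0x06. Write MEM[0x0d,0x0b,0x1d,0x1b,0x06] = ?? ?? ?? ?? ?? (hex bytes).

MEM[0x0d,0x0b,0x1d,0x1b,0x06] = 84 2c 60 b7 ed

  after D0: wrote 4B at 0x21 = 86257a54
  after D1: wrote 7B at 0x16 = 107f6fd39042ac
  after D2: wrote 6B at 0x0a = 602c13848625
  after D3: wrote 8B at 0x1b = b7f8602c13848625
query mem[0x0d]=0x84, mem[0x0b]=0x2c, mem[0x1d]=0x60, mem[0x1b]=0xb7, mem[0x06]=0xed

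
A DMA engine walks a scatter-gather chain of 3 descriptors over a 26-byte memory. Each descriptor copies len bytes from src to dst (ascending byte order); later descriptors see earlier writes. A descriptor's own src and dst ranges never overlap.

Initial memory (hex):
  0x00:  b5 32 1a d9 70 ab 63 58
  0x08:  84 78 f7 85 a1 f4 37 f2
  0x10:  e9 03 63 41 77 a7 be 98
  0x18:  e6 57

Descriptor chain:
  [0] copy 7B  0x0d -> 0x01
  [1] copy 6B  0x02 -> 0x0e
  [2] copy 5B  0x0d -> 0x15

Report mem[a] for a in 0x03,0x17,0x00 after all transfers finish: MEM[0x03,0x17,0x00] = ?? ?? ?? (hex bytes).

[0] 0x0d->0x01 len=7 : f4 37 f2 e9 03 63 41
[1] 0x02->0x0e len=6 : 37 f2 e9 03 63 41
[2] 0x0d->0x15 len=5 : f4 37 f2 e9 03
query mem[0x03]=0xf2, mem[0x17]=0xf2, mem[0x00]=0xb5

MEM[0x03,0x17,0x00] = f2 f2 b5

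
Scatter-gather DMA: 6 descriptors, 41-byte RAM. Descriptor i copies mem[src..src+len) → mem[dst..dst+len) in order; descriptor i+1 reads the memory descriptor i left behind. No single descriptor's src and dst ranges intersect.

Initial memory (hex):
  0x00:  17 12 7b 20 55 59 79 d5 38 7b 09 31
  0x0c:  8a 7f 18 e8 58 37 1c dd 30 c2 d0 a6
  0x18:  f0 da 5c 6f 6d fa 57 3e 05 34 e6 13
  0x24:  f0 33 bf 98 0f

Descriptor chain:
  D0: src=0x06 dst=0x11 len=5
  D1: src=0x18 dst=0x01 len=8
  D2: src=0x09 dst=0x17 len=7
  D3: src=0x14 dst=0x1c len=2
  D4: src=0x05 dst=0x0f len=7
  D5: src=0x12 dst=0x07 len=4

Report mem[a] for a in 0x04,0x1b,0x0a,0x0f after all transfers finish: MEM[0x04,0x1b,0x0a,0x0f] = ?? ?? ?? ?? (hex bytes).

#0 dst[0x11+5] := {0x79,0xd5,0x38,0x7b,0x09}
#1 dst[0x01+8] := {0xf0,0xda,0x5c,0x6f,0x6d,0xfa,0x57,0x3e}
#2 dst[0x17+7] := {0x7b,0x09,0x31,0x8a,0x7f,0x18,0xe8}
#3 dst[0x1c+2] := {0x7b,0x09}
#4 dst[0x0f+7] := {0x6d,0xfa,0x57,0x3e,0x7b,0x09,0x31}
#5 dst[0x07+4] := {0x3e,0x7b,0x09,0x31}
query mem[0x04]=0x6f, mem[0x1b]=0x7f, mem[0x0a]=0x31, mem[0x0f]=0x6d

MEM[0x04,0x1b,0x0a,0x0f] = 6f 7f 31 6d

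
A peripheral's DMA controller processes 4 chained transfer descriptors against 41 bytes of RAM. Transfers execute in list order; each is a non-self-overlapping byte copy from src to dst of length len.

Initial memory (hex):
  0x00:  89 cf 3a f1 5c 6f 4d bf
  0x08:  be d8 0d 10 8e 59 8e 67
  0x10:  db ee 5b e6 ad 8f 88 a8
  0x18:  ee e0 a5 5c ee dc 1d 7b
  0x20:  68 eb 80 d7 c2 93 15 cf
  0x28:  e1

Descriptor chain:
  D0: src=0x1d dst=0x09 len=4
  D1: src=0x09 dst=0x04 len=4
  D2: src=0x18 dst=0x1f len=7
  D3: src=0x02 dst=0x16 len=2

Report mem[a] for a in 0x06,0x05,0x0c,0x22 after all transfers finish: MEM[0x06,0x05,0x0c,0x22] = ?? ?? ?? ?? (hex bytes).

  after D0: wrote 4B at 0x09 = dc1d7b68
  after D1: wrote 4B at 0x04 = dc1d7b68
  after D2: wrote 7B at 0x1f = eee0a55ceedc1d
  after D3: wrote 2B at 0x16 = 3af1
query mem[0x06]=0x7b, mem[0x05]=0x1d, mem[0x0c]=0x68, mem[0x22]=0x5c

MEM[0x06,0x05,0x0c,0x22] = 7b 1d 68 5c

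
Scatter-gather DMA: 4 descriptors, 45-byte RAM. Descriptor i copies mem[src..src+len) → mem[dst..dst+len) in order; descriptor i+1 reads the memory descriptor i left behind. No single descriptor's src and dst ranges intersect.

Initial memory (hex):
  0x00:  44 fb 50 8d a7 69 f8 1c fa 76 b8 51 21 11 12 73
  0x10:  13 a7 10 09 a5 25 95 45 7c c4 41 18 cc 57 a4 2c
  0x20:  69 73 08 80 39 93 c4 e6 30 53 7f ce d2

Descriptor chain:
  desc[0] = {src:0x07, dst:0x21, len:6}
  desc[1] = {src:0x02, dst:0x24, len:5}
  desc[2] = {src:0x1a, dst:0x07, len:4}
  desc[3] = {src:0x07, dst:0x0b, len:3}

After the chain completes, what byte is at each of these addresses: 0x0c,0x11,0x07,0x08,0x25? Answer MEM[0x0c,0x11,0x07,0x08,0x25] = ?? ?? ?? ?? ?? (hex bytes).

MEM[0x0c,0x11,0x07,0x08,0x25] = 18 a7 41 18 8d

[0] 0x07->0x21 len=6 : 1c fa 76 b8 51 21
[1] 0x02->0x24 len=5 : 50 8d a7 69 f8
[2] 0x1a->0x07 len=4 : 41 18 cc 57
[3] 0x07->0x0b len=3 : 41 18 cc
query mem[0x0c]=0x18, mem[0x11]=0xa7, mem[0x07]=0x41, mem[0x08]=0x18, mem[0x25]=0x8d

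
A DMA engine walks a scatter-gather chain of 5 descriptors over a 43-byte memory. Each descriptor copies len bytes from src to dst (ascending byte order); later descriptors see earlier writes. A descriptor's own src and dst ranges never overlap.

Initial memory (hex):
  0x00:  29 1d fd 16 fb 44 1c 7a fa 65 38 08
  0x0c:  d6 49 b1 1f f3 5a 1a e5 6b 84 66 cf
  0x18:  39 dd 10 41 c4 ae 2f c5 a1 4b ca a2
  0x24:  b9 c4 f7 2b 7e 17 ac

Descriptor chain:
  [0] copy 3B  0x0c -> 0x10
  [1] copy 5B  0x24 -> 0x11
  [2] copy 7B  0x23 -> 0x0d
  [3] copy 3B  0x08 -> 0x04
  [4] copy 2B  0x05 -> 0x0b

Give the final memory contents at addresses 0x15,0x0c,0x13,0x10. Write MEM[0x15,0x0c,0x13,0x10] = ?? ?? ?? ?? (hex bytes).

MEM[0x15,0x0c,0x13,0x10] = 7e 38 17 f7

#0 dst[0x10+3] := {0xd6,0x49,0xb1}
#1 dst[0x11+5] := {0xb9,0xc4,0xf7,0x2b,0x7e}
#2 dst[0x0d+7] := {0xa2,0xb9,0xc4,0xf7,0x2b,0x7e,0x17}
#3 dst[0x04+3] := {0xfa,0x65,0x38}
#4 dst[0x0b+2] := {0x65,0x38}
query mem[0x15]=0x7e, mem[0x0c]=0x38, mem[0x13]=0x17, mem[0x10]=0xf7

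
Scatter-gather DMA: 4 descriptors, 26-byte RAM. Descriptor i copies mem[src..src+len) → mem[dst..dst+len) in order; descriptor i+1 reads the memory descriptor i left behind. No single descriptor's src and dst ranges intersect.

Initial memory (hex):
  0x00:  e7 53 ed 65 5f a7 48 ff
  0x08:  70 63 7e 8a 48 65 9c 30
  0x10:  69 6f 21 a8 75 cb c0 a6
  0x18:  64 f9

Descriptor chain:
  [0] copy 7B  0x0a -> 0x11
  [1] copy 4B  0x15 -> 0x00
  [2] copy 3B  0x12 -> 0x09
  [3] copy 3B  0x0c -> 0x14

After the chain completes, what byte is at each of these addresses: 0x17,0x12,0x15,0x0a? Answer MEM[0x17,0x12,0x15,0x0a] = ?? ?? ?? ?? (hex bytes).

MEM[0x17,0x12,0x15,0x0a] = 69 8a 65 48

#0 dst[0x11+7] := {0x7e,0x8a,0x48,0x65,0x9c,0x30,0x69}
#1 dst[0x00+4] := {0x9c,0x30,0x69,0x64}
#2 dst[0x09+3] := {0x8a,0x48,0x65}
#3 dst[0x14+3] := {0x48,0x65,0x9c}
query mem[0x17]=0x69, mem[0x12]=0x8a, mem[0x15]=0x65, mem[0x0a]=0x48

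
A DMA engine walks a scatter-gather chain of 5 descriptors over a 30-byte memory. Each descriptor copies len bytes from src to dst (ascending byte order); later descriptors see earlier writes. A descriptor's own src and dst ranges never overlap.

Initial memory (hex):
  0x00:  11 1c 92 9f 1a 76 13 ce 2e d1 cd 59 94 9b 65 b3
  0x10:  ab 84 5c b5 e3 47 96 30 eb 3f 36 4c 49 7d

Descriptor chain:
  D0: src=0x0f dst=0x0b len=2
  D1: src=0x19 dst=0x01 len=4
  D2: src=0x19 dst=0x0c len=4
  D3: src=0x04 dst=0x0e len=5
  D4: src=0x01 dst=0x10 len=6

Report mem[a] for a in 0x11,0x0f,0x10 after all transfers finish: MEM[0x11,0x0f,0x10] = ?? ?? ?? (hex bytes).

#0 dst[0x0b+2] := {0xb3,0xab}
#1 dst[0x01+4] := {0x3f,0x36,0x4c,0x49}
#2 dst[0x0c+4] := {0x3f,0x36,0x4c,0x49}
#3 dst[0x0e+5] := {0x49,0x76,0x13,0xce,0x2e}
#4 dst[0x10+6] := {0x3f,0x36,0x4c,0x49,0x76,0x13}
query mem[0x11]=0x36, mem[0x0f]=0x76, mem[0x10]=0x3f

MEM[0x11,0x0f,0x10] = 36 76 3f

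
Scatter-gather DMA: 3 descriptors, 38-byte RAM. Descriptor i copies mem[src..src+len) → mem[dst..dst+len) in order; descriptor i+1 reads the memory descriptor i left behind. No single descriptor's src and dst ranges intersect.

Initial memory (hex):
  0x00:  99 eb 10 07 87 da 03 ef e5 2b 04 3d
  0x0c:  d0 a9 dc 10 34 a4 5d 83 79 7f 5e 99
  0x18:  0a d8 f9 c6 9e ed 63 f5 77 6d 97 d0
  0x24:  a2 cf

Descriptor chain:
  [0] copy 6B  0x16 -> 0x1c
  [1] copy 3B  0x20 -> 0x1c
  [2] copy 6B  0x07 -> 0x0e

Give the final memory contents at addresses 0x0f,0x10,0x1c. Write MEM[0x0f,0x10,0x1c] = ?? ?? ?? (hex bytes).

MEM[0x0f,0x10,0x1c] = e5 2b f9

  after D0: wrote 6B at 0x1c = 5e990ad8f9c6
  after D1: wrote 3B at 0x1c = f9c697
  after D2: wrote 6B at 0x0e = efe52b043dd0
query mem[0x0f]=0xe5, mem[0x10]=0x2b, mem[0x1c]=0xf9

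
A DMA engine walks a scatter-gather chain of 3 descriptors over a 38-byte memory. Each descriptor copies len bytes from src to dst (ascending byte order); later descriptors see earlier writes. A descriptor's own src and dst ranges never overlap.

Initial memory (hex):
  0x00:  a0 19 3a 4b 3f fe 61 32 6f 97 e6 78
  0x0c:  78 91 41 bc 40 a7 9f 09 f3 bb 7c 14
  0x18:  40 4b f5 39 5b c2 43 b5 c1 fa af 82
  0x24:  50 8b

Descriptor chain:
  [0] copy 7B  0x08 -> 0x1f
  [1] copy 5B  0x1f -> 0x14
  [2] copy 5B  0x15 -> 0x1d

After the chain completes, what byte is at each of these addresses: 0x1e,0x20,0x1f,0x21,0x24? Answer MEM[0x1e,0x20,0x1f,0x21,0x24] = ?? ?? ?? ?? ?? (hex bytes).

MEM[0x1e,0x20,0x1f,0x21,0x24] = e6 78 78 4b 91

  after D0: wrote 7B at 0x1f = 6f97e678789141
  after D1: wrote 5B at 0x14 = 6f97e67878
  after D2: wrote 5B at 0x1d = 97e678784b
query mem[0x1e]=0xe6, mem[0x20]=0x78, mem[0x1f]=0x78, mem[0x21]=0x4b, mem[0x24]=0x91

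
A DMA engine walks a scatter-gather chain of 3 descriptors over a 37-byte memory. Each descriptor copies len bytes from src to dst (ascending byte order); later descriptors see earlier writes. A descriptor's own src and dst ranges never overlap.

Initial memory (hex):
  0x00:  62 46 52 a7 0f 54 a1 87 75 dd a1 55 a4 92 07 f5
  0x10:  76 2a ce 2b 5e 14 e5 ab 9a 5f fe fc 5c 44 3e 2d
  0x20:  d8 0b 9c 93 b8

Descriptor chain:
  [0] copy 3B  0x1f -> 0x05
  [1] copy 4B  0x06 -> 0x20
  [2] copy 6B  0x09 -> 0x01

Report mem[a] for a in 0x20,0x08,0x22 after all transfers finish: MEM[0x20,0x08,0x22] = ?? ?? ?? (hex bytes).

MEM[0x20,0x08,0x22] = d8 75 75

[0] 0x1f->0x05 len=3 : 2d d8 0b
[1] 0x06->0x20 len=4 : d8 0b 75 dd
[2] 0x09->0x01 len=6 : dd a1 55 a4 92 07
query mem[0x20]=0xd8, mem[0x08]=0x75, mem[0x22]=0x75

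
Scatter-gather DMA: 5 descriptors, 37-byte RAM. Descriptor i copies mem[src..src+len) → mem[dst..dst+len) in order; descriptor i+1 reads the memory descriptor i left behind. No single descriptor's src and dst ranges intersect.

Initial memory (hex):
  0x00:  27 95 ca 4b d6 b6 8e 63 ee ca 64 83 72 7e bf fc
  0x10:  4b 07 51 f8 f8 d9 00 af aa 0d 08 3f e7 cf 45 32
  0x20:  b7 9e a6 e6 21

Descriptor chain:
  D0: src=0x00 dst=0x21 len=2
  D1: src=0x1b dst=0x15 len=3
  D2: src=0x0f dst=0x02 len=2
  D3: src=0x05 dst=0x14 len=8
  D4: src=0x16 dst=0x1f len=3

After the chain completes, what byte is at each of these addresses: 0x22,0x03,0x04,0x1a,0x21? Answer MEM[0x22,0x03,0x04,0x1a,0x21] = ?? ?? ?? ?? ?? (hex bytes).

D0: mem[0x21..0x22] <- [27 95]
D1: mem[0x15..0x17] <- [3f e7 cf]
D2: mem[0x02..0x03] <- [fc 4b]
D3: mem[0x14..0x1b] <- [b6 8e 63 ee ca 64 83 72]
D4: mem[0x1f..0x21] <- [63 ee ca]
query mem[0x22]=0x95, mem[0x03]=0x4b, mem[0x04]=0xd6, mem[0x1a]=0x83, mem[0x21]=0xca

MEM[0x22,0x03,0x04,0x1a,0x21] = 95 4b d6 83 ca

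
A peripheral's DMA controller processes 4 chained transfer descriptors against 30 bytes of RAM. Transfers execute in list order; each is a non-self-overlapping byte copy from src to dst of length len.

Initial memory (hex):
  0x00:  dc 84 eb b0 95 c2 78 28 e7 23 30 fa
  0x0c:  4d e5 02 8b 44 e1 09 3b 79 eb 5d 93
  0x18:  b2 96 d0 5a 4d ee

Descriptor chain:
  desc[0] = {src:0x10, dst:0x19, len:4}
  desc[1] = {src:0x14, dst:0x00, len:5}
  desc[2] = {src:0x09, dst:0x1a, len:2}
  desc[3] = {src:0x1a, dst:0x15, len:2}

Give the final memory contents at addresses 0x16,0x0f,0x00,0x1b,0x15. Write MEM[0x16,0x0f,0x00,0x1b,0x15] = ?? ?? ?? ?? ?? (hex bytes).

[0] 0x10->0x19 len=4 : 44 e1 09 3b
[1] 0x14->0x00 len=5 : 79 eb 5d 93 b2
[2] 0x09->0x1a len=2 : 23 30
[3] 0x1a->0x15 len=2 : 23 30
query mem[0x16]=0x30, mem[0x0f]=0x8b, mem[0x00]=0x79, mem[0x1b]=0x30, mem[0x15]=0x23

MEM[0x16,0x0f,0x00,0x1b,0x15] = 30 8b 79 30 23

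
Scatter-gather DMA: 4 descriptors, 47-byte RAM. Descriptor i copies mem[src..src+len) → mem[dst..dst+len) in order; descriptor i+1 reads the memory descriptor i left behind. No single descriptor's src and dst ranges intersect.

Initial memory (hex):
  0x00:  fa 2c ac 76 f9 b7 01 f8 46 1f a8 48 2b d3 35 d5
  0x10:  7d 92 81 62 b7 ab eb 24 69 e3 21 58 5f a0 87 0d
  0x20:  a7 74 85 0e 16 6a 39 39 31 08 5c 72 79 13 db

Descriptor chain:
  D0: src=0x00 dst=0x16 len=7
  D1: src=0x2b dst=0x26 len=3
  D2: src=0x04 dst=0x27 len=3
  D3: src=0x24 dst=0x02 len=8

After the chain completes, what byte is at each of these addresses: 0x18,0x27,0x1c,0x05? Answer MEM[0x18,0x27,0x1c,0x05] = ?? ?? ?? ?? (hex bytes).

D0: mem[0x16..0x1c] <- [fa 2c ac 76 f9 b7 01]
D1: mem[0x26..0x28] <- [72 79 13]
D2: mem[0x27..0x29] <- [f9 b7 01]
D3: mem[0x02..0x09] <- [16 6a 72 f9 b7 01 5c 72]
query mem[0x18]=0xac, mem[0x27]=0xf9, mem[0x1c]=0x01, mem[0x05]=0xf9

MEM[0x18,0x27,0x1c,0x05] = ac f9 01 f9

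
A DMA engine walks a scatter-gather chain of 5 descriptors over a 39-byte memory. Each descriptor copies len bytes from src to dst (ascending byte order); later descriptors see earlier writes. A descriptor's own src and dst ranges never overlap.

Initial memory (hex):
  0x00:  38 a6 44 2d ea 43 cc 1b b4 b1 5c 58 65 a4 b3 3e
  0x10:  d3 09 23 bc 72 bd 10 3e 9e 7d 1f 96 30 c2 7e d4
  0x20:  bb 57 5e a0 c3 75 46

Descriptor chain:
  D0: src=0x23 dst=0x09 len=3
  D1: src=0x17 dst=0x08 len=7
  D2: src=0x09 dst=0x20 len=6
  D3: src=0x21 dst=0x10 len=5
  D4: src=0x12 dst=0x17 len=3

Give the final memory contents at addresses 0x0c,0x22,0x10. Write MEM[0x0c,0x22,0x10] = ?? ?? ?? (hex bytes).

  after D0: wrote 3B at 0x09 = a0c375
  after D1: wrote 7B at 0x08 = 3e9e7d1f9630c2
  after D2: wrote 6B at 0x20 = 9e7d1f9630c2
  after D3: wrote 5B at 0x10 = 7d1f9630c2
  after D4: wrote 3B at 0x17 = 9630c2
query mem[0x0c]=0x96, mem[0x22]=0x1f, mem[0x10]=0x7d

MEM[0x0c,0x22,0x10] = 96 1f 7d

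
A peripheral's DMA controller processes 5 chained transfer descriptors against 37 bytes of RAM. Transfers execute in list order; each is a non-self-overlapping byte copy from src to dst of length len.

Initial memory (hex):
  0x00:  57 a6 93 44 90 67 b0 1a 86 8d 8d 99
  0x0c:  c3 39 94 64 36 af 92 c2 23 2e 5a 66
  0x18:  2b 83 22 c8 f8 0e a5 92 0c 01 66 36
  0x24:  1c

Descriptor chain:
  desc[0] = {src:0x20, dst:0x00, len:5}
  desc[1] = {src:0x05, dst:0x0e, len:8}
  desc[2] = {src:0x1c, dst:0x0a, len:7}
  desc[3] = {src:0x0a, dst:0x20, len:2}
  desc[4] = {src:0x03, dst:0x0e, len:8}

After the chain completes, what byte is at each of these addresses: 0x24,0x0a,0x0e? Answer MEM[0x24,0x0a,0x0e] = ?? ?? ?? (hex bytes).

[0] 0x20->0x00 len=5 : 0c 01 66 36 1c
[1] 0x05->0x0e len=8 : 67 b0 1a 86 8d 8d 99 c3
[2] 0x1c->0x0a len=7 : f8 0e a5 92 0c 01 66
[3] 0x0a->0x20 len=2 : f8 0e
[4] 0x03->0x0e len=8 : 36 1c 67 b0 1a 86 8d f8
query mem[0x24]=0x1c, mem[0x0a]=0xf8, mem[0x0e]=0x36

MEM[0x24,0x0a,0x0e] = 1c f8 36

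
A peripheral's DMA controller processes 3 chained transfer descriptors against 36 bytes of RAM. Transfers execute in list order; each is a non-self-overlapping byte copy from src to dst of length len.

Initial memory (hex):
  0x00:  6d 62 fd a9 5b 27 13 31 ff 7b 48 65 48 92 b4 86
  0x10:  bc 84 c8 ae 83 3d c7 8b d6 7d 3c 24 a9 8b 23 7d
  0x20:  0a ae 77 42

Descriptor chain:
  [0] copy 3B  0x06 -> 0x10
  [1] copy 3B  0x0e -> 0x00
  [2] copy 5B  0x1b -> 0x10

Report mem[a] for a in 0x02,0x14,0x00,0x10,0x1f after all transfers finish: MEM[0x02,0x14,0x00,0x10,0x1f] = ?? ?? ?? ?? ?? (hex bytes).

MEM[0x02,0x14,0x00,0x10,0x1f] = 13 7d b4 24 7d

#0 dst[0x10+3] := {0x13,0x31,0xff}
#1 dst[0x00+3] := {0xb4,0x86,0x13}
#2 dst[0x10+5] := {0x24,0xa9,0x8b,0x23,0x7d}
query mem[0x02]=0x13, mem[0x14]=0x7d, mem[0x00]=0xb4, mem[0x10]=0x24, mem[0x1f]=0x7d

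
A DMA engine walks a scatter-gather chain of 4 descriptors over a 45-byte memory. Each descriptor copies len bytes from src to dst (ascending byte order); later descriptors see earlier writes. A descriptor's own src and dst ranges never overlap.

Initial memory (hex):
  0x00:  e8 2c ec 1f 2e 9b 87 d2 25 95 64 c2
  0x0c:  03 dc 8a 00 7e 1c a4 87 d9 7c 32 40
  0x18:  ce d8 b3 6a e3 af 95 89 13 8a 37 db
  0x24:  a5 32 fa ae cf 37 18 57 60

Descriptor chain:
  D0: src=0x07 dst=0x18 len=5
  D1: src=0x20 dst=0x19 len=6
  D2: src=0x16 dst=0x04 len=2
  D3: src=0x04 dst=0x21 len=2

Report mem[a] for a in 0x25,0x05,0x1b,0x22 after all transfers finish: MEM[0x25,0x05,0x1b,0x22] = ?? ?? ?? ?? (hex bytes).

MEM[0x25,0x05,0x1b,0x22] = 32 40 37 40

  after D0: wrote 5B at 0x18 = d2259564c2
  after D1: wrote 6B at 0x19 = 138a37dba532
  after D2: wrote 2B at 0x04 = 3240
  after D3: wrote 2B at 0x21 = 3240
query mem[0x25]=0x32, mem[0x05]=0x40, mem[0x1b]=0x37, mem[0x22]=0x40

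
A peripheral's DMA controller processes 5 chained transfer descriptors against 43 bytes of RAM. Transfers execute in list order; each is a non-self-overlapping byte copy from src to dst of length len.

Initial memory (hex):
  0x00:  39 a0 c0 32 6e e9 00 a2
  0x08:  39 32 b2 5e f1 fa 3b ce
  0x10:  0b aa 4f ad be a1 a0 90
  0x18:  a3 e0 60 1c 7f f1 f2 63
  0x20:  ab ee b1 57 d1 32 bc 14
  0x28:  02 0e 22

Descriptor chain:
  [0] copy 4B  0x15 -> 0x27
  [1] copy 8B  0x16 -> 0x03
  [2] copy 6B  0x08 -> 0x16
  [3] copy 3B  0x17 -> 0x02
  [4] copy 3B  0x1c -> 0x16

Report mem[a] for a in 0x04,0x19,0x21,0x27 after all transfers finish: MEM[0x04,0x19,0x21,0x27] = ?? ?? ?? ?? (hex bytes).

#0 dst[0x27+4] := {0xa1,0xa0,0x90,0xa3}
#1 dst[0x03+8] := {0xa0,0x90,0xa3,0xe0,0x60,0x1c,0x7f,0xf1}
#2 dst[0x16+6] := {0x1c,0x7f,0xf1,0x5e,0xf1,0xfa}
#3 dst[0x02+3] := {0x7f,0xf1,0x5e}
#4 dst[0x16+3] := {0x7f,0xf1,0xf2}
query mem[0x04]=0x5e, mem[0x19]=0x5e, mem[0x21]=0xee, mem[0x27]=0xa1

MEM[0x04,0x19,0x21,0x27] = 5e 5e ee a1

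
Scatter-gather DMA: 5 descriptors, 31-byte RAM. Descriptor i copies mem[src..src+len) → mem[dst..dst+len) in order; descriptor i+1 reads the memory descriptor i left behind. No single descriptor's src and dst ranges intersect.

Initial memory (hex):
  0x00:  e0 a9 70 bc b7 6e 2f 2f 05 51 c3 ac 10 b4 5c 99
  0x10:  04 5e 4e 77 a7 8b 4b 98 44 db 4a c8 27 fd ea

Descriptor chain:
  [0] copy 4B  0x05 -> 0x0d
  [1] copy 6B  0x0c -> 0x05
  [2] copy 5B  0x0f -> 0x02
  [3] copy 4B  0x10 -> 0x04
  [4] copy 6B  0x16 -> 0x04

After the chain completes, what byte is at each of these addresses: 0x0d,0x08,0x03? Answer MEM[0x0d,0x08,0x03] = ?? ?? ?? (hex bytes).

MEM[0x0d,0x08,0x03] = 6e 4a 05

[0] 0x05->0x0d len=4 : 6e 2f 2f 05
[1] 0x0c->0x05 len=6 : 10 6e 2f 2f 05 5e
[2] 0x0f->0x02 len=5 : 2f 05 5e 4e 77
[3] 0x10->0x04 len=4 : 05 5e 4e 77
[4] 0x16->0x04 len=6 : 4b 98 44 db 4a c8
query mem[0x0d]=0x6e, mem[0x08]=0x4a, mem[0x03]=0x05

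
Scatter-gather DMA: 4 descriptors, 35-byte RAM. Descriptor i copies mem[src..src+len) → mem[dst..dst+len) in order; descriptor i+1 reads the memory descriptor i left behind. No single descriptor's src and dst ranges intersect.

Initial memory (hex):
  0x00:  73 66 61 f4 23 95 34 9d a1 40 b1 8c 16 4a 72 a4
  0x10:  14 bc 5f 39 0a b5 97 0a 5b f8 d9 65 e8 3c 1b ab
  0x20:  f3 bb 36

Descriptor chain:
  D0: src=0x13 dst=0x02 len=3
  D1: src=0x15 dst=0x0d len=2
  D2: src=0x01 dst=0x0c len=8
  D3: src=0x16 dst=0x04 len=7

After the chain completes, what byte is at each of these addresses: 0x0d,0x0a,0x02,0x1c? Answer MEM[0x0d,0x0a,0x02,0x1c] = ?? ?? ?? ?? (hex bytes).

MEM[0x0d,0x0a,0x02,0x1c] = 39 e8 39 e8

[0] 0x13->0x02 len=3 : 39 0a b5
[1] 0x15->0x0d len=2 : b5 97
[2] 0x01->0x0c len=8 : 66 39 0a b5 95 34 9d a1
[3] 0x16->0x04 len=7 : 97 0a 5b f8 d9 65 e8
query mem[0x0d]=0x39, mem[0x0a]=0xe8, mem[0x02]=0x39, mem[0x1c]=0xe8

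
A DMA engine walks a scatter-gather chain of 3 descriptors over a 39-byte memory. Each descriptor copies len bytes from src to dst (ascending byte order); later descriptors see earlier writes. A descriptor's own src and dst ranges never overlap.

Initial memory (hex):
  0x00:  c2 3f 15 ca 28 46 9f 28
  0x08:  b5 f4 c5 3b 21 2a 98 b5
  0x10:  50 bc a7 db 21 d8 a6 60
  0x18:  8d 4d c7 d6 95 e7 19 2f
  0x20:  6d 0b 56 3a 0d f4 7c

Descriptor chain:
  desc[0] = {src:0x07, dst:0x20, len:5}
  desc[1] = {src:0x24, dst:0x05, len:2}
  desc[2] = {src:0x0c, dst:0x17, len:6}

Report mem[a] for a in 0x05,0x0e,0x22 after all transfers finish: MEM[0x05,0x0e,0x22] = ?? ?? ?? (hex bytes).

MEM[0x05,0x0e,0x22] = 3b 98 f4

D0: mem[0x20..0x24] <- [28 b5 f4 c5 3b]
D1: mem[0x05..0x06] <- [3b f4]
D2: mem[0x17..0x1c] <- [21 2a 98 b5 50 bc]
query mem[0x05]=0x3b, mem[0x0e]=0x98, mem[0x22]=0xf4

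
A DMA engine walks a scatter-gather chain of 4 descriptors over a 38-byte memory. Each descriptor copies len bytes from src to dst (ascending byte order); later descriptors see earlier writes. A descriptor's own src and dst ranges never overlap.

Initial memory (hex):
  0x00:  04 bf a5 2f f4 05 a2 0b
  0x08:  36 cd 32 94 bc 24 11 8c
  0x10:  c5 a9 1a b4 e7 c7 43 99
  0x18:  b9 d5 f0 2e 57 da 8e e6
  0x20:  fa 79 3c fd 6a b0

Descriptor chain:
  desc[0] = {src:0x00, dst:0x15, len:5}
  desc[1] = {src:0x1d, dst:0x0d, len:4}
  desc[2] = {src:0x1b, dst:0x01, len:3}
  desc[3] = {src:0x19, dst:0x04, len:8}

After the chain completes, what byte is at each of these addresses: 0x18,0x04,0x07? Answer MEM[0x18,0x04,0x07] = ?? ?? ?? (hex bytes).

D0: mem[0x15..0x19] <- [04 bf a5 2f f4]
D1: mem[0x0d..0x10] <- [da 8e e6 fa]
D2: mem[0x01..0x03] <- [2e 57 da]
D3: mem[0x04..0x0b] <- [f4 f0 2e 57 da 8e e6 fa]
query mem[0x18]=0x2f, mem[0x04]=0xf4, mem[0x07]=0x57

MEM[0x18,0x04,0x07] = 2f f4 57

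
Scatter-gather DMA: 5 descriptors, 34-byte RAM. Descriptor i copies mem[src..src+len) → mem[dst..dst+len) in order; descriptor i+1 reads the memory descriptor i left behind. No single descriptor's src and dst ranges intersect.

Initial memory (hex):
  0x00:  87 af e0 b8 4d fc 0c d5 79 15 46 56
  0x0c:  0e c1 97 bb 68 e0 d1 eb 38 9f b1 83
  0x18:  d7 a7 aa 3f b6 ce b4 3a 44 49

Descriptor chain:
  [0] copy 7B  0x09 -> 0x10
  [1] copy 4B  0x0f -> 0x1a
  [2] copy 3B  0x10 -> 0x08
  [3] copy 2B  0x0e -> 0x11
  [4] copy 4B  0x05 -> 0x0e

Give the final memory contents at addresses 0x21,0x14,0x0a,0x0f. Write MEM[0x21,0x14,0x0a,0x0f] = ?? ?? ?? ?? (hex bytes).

  after D0: wrote 7B at 0x10 = 1546560ec197bb
  after D1: wrote 4B at 0x1a = bb154656
  after D2: wrote 3B at 0x08 = 154656
  after D3: wrote 2B at 0x11 = 97bb
  after D4: wrote 4B at 0x0e = fc0cd515
query mem[0x21]=0x49, mem[0x14]=0xc1, mem[0x0a]=0x56, mem[0x0f]=0x0c

MEM[0x21,0x14,0x0a,0x0f] = 49 c1 56 0c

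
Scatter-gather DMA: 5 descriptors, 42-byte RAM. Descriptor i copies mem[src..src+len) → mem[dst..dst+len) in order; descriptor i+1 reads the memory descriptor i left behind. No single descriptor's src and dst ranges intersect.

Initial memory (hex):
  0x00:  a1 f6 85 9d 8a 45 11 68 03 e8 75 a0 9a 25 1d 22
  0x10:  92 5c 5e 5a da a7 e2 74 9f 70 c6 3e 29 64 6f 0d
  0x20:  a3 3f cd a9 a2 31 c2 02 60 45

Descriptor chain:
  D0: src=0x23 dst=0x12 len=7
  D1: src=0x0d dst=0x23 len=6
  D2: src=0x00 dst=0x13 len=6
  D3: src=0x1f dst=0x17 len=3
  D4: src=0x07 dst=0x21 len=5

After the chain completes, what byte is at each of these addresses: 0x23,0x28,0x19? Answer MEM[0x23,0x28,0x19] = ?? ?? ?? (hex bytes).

  after D0: wrote 7B at 0x12 = a9a231c2026045
  after D1: wrote 6B at 0x23 = 251d22925ca9
  after D2: wrote 6B at 0x13 = a1f6859d8a45
  after D3: wrote 3B at 0x17 = 0da33f
  after D4: wrote 5B at 0x21 = 6803e875a0
query mem[0x23]=0xe8, mem[0x28]=0xa9, mem[0x19]=0x3f

MEM[0x23,0x28,0x19] = e8 a9 3f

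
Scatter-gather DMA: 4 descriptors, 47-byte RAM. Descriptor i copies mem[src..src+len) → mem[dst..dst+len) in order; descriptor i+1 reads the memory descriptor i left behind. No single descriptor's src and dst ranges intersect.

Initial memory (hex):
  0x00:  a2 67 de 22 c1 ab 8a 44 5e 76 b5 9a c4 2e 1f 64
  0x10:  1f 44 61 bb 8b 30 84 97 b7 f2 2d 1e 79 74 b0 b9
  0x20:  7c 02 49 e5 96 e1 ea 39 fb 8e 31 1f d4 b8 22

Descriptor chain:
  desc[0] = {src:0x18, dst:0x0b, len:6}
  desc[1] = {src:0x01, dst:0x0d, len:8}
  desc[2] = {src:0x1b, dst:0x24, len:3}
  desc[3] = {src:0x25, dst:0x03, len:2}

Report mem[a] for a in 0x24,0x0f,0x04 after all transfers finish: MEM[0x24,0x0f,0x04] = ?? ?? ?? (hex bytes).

D0: mem[0x0b..0x10] <- [b7 f2 2d 1e 79 74]
D1: mem[0x0d..0x14] <- [67 de 22 c1 ab 8a 44 5e]
D2: mem[0x24..0x26] <- [1e 79 74]
D3: mem[0x03..0x04] <- [79 74]
query mem[0x24]=0x1e, mem[0x0f]=0x22, mem[0x04]=0x74

MEM[0x24,0x0f,0x04] = 1e 22 74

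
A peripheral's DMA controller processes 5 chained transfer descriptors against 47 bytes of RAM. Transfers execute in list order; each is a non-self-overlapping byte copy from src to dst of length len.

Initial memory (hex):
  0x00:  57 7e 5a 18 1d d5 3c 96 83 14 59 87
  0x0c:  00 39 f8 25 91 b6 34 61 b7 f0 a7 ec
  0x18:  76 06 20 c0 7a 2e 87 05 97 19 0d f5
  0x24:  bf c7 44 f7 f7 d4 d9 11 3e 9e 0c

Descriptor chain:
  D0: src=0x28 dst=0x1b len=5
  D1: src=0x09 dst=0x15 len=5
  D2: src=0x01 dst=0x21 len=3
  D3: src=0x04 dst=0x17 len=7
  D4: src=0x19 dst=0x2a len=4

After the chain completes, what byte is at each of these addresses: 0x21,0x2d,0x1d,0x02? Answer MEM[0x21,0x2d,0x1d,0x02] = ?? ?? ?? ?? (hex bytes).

MEM[0x21,0x2d,0x1d,0x02] = 7e 14 59 5a

D0: mem[0x1b..0x1f] <- [f7 d4 d9 11 3e]
D1: mem[0x15..0x19] <- [14 59 87 00 39]
D2: mem[0x21..0x23] <- [7e 5a 18]
D3: mem[0x17..0x1d] <- [1d d5 3c 96 83 14 59]
D4: mem[0x2a..0x2d] <- [3c 96 83 14]
query mem[0x21]=0x7e, mem[0x2d]=0x14, mem[0x1d]=0x59, mem[0x02]=0x5a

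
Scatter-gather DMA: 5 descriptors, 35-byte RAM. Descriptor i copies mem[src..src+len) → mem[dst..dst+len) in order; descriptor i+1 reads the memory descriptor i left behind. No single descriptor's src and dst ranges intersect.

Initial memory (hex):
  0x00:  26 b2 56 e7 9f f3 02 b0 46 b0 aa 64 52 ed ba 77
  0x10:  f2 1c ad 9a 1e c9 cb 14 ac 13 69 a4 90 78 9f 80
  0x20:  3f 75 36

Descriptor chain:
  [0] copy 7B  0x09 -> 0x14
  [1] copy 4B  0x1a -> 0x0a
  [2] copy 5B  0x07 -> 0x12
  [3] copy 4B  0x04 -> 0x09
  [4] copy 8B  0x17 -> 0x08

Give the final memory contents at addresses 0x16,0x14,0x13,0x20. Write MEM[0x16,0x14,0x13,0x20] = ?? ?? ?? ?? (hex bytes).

  after D0: wrote 7B at 0x14 = b0aa6452edba77
  after D1: wrote 4B at 0x0a = 77a49078
  after D2: wrote 5B at 0x12 = b046b077a4
  after D3: wrote 4B at 0x09 = 9ff302b0
  after D4: wrote 8B at 0x08 = 52edba77a490789f
query mem[0x16]=0xa4, mem[0x14]=0xb0, mem[0x13]=0x46, mem[0x20]=0x3f

MEM[0x16,0x14,0x13,0x20] = a4 b0 46 3f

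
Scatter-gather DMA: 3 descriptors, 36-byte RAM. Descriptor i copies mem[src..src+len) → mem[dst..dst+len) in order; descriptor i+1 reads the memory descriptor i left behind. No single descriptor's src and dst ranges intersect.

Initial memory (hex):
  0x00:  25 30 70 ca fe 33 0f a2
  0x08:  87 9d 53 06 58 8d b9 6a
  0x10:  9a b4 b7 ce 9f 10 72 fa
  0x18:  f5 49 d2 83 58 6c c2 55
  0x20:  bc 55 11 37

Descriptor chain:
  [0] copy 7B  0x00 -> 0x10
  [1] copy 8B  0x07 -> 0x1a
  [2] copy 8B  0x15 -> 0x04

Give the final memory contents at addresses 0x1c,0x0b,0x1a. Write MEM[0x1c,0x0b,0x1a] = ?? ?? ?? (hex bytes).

  after D0: wrote 7B at 0x10 = 253070cafe330f
  after D1: wrote 8B at 0x1a = a2879d5306588db9
  after D2: wrote 8B at 0x04 = 330ffaf549a2879d
query mem[0x1c]=0x9d, mem[0x0b]=0x9d, mem[0x1a]=0xa2

MEM[0x1c,0x0b,0x1a] = 9d 9d a2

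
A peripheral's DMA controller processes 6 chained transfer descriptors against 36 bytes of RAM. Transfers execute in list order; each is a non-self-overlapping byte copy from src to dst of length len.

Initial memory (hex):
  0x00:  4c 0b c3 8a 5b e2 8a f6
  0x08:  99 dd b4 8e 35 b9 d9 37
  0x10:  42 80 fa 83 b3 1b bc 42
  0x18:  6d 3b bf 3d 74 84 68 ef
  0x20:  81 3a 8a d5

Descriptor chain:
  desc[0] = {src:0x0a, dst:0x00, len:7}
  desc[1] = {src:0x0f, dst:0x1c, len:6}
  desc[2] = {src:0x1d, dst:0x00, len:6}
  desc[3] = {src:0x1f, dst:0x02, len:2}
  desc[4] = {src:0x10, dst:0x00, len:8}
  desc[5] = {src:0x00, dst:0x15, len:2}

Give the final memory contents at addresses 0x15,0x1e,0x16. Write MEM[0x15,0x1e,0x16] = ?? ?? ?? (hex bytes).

[0] 0x0a->0x00 len=7 : b4 8e 35 b9 d9 37 42
[1] 0x0f->0x1c len=6 : 37 42 80 fa 83 b3
[2] 0x1d->0x00 len=6 : 42 80 fa 83 b3 8a
[3] 0x1f->0x02 len=2 : fa 83
[4] 0x10->0x00 len=8 : 42 80 fa 83 b3 1b bc 42
[5] 0x00->0x15 len=2 : 42 80
query mem[0x15]=0x42, mem[0x1e]=0x80, mem[0x16]=0x80

MEM[0x15,0x1e,0x16] = 42 80 80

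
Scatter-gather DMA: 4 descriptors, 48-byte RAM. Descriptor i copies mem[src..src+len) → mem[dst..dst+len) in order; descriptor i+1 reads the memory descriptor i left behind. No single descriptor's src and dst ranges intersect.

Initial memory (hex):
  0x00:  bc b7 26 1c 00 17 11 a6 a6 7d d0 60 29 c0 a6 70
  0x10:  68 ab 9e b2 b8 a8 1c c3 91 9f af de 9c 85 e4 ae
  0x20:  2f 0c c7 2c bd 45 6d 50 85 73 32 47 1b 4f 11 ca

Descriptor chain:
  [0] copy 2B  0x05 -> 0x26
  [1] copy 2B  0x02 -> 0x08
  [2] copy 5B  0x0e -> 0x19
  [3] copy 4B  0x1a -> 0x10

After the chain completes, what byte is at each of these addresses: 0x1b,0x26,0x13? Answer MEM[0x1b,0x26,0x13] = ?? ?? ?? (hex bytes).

MEM[0x1b,0x26,0x13] = 68 17 9e

[0] 0x05->0x26 len=2 : 17 11
[1] 0x02->0x08 len=2 : 26 1c
[2] 0x0e->0x19 len=5 : a6 70 68 ab 9e
[3] 0x1a->0x10 len=4 : 70 68 ab 9e
query mem[0x1b]=0x68, mem[0x26]=0x17, mem[0x13]=0x9e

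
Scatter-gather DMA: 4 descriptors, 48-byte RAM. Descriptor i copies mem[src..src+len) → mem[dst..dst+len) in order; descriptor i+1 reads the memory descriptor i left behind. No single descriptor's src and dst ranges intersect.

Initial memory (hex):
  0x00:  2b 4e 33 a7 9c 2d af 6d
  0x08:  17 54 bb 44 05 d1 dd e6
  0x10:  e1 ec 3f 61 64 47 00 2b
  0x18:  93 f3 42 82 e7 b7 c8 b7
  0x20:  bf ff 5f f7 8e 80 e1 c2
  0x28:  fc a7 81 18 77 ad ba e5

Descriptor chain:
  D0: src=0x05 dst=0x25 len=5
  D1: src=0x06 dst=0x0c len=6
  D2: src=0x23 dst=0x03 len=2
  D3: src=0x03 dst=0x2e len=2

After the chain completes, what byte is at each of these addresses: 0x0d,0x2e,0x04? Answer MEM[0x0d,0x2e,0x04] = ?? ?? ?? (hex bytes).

#0 dst[0x25+5] := {0x2d,0xaf,0x6d,0x17,0x54}
#1 dst[0x0c+6] := {0xaf,0x6d,0x17,0x54,0xbb,0x44}
#2 dst[0x03+2] := {0xf7,0x8e}
#3 dst[0x2e+2] := {0xf7,0x8e}
query mem[0x0d]=0x6d, mem[0x2e]=0xf7, mem[0x04]=0x8e

MEM[0x0d,0x2e,0x04] = 6d f7 8e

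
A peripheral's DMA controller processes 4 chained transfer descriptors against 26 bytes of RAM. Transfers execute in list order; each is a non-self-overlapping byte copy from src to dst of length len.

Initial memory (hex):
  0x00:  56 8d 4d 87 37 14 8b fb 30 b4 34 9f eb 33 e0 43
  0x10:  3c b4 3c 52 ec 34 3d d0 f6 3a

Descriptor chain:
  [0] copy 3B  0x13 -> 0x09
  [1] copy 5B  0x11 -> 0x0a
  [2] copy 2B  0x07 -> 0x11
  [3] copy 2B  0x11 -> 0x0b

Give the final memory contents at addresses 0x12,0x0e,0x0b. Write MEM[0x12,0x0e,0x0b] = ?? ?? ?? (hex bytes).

D0: mem[0x09..0x0b] <- [52 ec 34]
D1: mem[0x0a..0x0e] <- [b4 3c 52 ec 34]
D2: mem[0x11..0x12] <- [fb 30]
D3: mem[0x0b..0x0c] <- [fb 30]
query mem[0x12]=0x30, mem[0x0e]=0x34, mem[0x0b]=0xfb

MEM[0x12,0x0e,0x0b] = 30 34 fb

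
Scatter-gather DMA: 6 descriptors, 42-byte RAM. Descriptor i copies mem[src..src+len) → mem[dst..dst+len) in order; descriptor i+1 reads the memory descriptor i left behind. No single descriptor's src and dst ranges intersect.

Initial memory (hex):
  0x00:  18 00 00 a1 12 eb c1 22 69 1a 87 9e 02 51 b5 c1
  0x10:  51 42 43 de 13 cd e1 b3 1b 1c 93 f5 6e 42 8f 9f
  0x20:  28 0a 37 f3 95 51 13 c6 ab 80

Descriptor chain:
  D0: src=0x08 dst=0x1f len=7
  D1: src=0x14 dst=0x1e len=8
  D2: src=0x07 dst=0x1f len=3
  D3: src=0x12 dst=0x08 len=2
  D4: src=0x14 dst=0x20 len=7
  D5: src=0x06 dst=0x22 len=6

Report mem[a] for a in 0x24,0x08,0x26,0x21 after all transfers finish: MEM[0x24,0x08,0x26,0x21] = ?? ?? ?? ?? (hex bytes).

MEM[0x24,0x08,0x26,0x21] = 43 43 87 cd

  after D0: wrote 7B at 0x1f = 691a879e0251b5
  after D1: wrote 8B at 0x1e = 13cde1b31b1c93f5
  after D2: wrote 3B at 0x1f = 22691a
  after D3: wrote 2B at 0x08 = 43de
  after D4: wrote 7B at 0x20 = 13cde1b31b1c93
  after D5: wrote 6B at 0x22 = c12243de879e
query mem[0x24]=0x43, mem[0x08]=0x43, mem[0x26]=0x87, mem[0x21]=0xcd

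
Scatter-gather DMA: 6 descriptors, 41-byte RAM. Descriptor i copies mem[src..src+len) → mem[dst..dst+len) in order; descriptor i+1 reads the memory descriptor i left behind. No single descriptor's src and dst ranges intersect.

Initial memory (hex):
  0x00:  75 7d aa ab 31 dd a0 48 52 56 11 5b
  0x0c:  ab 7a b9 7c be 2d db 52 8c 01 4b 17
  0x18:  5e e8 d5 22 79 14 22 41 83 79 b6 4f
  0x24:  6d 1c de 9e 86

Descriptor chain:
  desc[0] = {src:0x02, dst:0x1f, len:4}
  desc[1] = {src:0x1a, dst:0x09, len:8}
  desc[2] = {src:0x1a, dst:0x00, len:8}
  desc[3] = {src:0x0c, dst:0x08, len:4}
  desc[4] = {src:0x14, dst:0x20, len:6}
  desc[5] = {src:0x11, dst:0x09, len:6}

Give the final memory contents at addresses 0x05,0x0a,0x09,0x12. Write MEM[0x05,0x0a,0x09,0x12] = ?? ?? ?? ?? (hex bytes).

  after D0: wrote 4B at 0x1f = aaab31dd
  after D1: wrote 8B at 0x09 = d522791422aaab31
  after D2: wrote 8B at 0x00 = d522791422aaab31
  after D3: wrote 4B at 0x08 = 1422aaab
  after D4: wrote 6B at 0x20 = 8c014b175ee8
  after D5: wrote 6B at 0x09 = 2ddb528c014b
query mem[0x05]=0xaa, mem[0x0a]=0xdb, mem[0x09]=0x2d, mem[0x12]=0xdb

MEM[0x05,0x0a,0x09,0x12] = aa db 2d db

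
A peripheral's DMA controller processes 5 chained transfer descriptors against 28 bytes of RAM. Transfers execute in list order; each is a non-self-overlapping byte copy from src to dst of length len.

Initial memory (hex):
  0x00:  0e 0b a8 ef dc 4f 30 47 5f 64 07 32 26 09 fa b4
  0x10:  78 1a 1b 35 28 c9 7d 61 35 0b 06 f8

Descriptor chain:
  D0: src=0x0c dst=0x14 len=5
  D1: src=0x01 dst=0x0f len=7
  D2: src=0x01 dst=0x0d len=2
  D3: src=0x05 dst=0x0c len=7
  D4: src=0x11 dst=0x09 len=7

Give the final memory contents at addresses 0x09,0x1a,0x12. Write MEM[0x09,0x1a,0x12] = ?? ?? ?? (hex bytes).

MEM[0x09,0x1a,0x12] = 07 06 32

#0 dst[0x14+5] := {0x26,0x09,0xfa,0xb4,0x78}
#1 dst[0x0f+7] := {0x0b,0xa8,0xef,0xdc,0x4f,0x30,0x47}
#2 dst[0x0d+2] := {0x0b,0xa8}
#3 dst[0x0c+7] := {0x4f,0x30,0x47,0x5f,0x64,0x07,0x32}
#4 dst[0x09+7] := {0x07,0x32,0x4f,0x30,0x47,0xfa,0xb4}
query mem[0x09]=0x07, mem[0x1a]=0x06, mem[0x12]=0x32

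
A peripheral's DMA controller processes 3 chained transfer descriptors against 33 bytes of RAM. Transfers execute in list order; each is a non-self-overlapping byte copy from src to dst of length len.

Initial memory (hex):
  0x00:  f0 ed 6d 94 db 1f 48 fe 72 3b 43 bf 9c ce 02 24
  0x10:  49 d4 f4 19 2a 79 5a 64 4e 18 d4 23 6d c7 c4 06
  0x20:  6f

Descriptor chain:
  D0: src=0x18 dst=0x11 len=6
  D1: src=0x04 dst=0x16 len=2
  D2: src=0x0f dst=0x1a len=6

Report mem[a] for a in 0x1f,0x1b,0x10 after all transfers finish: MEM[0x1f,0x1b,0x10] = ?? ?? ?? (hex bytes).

MEM[0x1f,0x1b,0x10] = 23 49 49

  after D0: wrote 6B at 0x11 = 4e18d4236dc7
  after D1: wrote 2B at 0x16 = db1f
  after D2: wrote 6B at 0x1a = 24494e18d423
query mem[0x1f]=0x23, mem[0x1b]=0x49, mem[0x10]=0x49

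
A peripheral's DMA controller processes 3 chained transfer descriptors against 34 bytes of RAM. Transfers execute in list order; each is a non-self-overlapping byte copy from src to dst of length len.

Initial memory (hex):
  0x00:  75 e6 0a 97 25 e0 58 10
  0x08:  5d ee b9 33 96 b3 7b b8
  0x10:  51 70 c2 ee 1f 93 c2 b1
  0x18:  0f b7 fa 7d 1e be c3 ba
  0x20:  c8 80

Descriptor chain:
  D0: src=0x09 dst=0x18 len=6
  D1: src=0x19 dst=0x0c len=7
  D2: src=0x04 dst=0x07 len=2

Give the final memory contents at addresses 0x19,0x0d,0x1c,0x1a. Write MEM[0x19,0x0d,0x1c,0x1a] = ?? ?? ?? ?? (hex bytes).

MEM[0x19,0x0d,0x1c,0x1a] = b9 33 b3 33

[0] 0x09->0x18 len=6 : ee b9 33 96 b3 7b
[1] 0x19->0x0c len=7 : b9 33 96 b3 7b c3 ba
[2] 0x04->0x07 len=2 : 25 e0
query mem[0x19]=0xb9, mem[0x0d]=0x33, mem[0x1c]=0xb3, mem[0x1a]=0x33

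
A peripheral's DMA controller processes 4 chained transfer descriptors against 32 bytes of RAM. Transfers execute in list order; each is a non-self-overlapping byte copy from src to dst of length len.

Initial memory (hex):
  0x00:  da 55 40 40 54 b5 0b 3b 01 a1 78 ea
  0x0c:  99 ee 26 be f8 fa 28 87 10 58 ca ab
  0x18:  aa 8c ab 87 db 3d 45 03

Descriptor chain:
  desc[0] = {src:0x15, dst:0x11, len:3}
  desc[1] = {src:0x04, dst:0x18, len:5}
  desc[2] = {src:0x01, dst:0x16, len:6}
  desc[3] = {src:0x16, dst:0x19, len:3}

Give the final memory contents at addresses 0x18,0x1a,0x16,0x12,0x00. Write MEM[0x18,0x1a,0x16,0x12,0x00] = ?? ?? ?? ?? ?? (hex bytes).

[0] 0x15->0x11 len=3 : 58 ca ab
[1] 0x04->0x18 len=5 : 54 b5 0b 3b 01
[2] 0x01->0x16 len=6 : 55 40 40 54 b5 0b
[3] 0x16->0x19 len=3 : 55 40 40
query mem[0x18]=0x40, mem[0x1a]=0x40, mem[0x16]=0x55, mem[0x12]=0xca, mem[0x00]=0xda

MEM[0x18,0x1a,0x16,0x12,0x00] = 40 40 55 ca da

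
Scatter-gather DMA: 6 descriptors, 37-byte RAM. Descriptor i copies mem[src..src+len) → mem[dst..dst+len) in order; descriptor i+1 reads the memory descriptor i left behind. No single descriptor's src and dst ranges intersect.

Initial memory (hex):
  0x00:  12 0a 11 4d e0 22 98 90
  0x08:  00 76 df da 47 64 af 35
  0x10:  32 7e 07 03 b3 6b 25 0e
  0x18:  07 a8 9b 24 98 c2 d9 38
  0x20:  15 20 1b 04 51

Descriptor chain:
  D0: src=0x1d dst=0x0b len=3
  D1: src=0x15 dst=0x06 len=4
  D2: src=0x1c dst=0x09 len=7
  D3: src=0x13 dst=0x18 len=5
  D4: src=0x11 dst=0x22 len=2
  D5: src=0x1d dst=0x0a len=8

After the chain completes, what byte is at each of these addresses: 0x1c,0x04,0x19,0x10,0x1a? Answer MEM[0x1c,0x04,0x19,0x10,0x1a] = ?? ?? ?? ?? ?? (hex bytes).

MEM[0x1c,0x04,0x19,0x10,0x1a] = 0e e0 b3 07 6b

D0: mem[0x0b..0x0d] <- [c2 d9 38]
D1: mem[0x06..0x09] <- [6b 25 0e 07]
D2: mem[0x09..0x0f] <- [98 c2 d9 38 15 20 1b]
D3: mem[0x18..0x1c] <- [03 b3 6b 25 0e]
D4: mem[0x22..0x23] <- [7e 07]
D5: mem[0x0a..0x11] <- [c2 d9 38 15 20 7e 07 51]
query mem[0x1c]=0x0e, mem[0x04]=0xe0, mem[0x19]=0xb3, mem[0x10]=0x07, mem[0x1a]=0x6b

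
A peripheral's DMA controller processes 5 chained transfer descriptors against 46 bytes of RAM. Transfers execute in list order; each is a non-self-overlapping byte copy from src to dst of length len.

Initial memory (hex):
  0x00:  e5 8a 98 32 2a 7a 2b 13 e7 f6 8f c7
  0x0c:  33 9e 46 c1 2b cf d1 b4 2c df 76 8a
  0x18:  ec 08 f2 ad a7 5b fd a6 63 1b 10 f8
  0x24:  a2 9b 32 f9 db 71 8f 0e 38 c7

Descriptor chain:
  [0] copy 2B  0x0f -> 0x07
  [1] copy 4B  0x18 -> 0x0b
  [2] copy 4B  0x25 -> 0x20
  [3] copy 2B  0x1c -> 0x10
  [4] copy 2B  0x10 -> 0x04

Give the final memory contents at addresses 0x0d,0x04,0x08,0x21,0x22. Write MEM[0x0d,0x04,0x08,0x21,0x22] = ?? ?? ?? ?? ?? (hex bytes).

  after D0: wrote 2B at 0x07 = c12b
  after D1: wrote 4B at 0x0b = ec08f2ad
  after D2: wrote 4B at 0x20 = 9b32f9db
  after D3: wrote 2B at 0x10 = a75b
  after D4: wrote 2B at 0x04 = a75b
query mem[0x0d]=0xf2, mem[0x04]=0xa7, mem[0x08]=0x2b, mem[0x21]=0x32, mem[0x22]=0xf9

MEM[0x0d,0x04,0x08,0x21,0x22] = f2 a7 2b 32 f9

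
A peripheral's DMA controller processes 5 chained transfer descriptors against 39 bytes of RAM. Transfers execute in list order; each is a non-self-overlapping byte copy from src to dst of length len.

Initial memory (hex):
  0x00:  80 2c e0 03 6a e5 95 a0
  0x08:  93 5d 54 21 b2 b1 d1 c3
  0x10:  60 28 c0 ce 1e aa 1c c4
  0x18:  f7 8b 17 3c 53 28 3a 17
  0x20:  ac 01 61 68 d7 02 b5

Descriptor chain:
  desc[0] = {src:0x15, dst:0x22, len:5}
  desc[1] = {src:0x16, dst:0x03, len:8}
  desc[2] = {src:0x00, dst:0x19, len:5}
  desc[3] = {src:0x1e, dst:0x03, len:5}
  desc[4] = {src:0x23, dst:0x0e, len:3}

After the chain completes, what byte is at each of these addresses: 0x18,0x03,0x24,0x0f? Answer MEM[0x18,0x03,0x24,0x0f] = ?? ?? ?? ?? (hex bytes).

MEM[0x18,0x03,0x24,0x0f] = f7 3a c4 c4

#0 dst[0x22+5] := {0xaa,0x1c,0xc4,0xf7,0x8b}
#1 dst[0x03+8] := {0x1c,0xc4,0xf7,0x8b,0x17,0x3c,0x53,0x28}
#2 dst[0x19+5] := {0x80,0x2c,0xe0,0x1c,0xc4}
#3 dst[0x03+5] := {0x3a,0x17,0xac,0x01,0xaa}
#4 dst[0x0e+3] := {0x1c,0xc4,0xf7}
query mem[0x18]=0xf7, mem[0x03]=0x3a, mem[0x24]=0xc4, mem[0x0f]=0xc4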